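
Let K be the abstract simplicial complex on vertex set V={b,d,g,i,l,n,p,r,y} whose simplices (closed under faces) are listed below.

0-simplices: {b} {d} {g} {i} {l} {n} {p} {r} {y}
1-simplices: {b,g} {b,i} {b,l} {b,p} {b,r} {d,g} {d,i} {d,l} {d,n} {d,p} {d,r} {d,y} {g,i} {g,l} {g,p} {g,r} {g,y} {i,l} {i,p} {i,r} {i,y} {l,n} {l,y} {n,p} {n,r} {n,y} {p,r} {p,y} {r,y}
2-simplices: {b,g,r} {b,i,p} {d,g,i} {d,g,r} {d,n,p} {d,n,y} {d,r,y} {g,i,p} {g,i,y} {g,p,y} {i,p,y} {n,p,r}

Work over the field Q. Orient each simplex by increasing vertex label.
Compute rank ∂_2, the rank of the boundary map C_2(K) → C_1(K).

rank∂_2=11

n_0=9 n_1=29 n_2=12  [Q]
∂1: piv[bg,bi,bl,bp,br,dg,dn,dy] rk=8  ker:di,dl,dp,dr,gi,gl,gp,gr,gy,il,ip,ir,iy,ln,ly,np,nr,ny,pr,py,ry
∂2: piv[bgr,bip,dgi,dgr,dnp,dny,dry,gip,giy,gpy,npr] rk=11  ker:ipy
rk∂_2=11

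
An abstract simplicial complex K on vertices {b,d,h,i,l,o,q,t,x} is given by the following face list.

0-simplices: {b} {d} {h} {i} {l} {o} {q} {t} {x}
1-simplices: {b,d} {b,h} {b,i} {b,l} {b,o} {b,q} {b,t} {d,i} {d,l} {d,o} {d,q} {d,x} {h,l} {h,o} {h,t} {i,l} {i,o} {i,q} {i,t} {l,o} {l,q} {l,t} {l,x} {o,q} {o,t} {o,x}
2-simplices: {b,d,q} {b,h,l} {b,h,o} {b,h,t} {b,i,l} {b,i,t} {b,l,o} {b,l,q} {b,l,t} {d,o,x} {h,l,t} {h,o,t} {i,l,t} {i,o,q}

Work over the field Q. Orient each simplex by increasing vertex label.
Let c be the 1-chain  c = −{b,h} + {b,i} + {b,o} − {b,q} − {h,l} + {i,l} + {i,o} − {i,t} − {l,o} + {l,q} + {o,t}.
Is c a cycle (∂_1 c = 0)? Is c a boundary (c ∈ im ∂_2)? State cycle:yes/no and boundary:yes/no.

cycle:yes boundary:no

n_0=9 n_1=26 n_2=14  [Q]
∂1: piv[bd,bh,bi,bl,bo,bq,bt,dx] rk=8  ker:di,dl,do,dq,hl,ho,ht,il,io,iq,it,lo,lq,lt,lx,oq,ot,ox
∂2: piv[bdq,bhl,bho,bht,bil,bit,blo,blq,blt,dox,hot,ioq] rk=12  ker:hlt,ilt
∂1c = 0
c vs im∂2: residual ≠ 0 ⇒ not boundary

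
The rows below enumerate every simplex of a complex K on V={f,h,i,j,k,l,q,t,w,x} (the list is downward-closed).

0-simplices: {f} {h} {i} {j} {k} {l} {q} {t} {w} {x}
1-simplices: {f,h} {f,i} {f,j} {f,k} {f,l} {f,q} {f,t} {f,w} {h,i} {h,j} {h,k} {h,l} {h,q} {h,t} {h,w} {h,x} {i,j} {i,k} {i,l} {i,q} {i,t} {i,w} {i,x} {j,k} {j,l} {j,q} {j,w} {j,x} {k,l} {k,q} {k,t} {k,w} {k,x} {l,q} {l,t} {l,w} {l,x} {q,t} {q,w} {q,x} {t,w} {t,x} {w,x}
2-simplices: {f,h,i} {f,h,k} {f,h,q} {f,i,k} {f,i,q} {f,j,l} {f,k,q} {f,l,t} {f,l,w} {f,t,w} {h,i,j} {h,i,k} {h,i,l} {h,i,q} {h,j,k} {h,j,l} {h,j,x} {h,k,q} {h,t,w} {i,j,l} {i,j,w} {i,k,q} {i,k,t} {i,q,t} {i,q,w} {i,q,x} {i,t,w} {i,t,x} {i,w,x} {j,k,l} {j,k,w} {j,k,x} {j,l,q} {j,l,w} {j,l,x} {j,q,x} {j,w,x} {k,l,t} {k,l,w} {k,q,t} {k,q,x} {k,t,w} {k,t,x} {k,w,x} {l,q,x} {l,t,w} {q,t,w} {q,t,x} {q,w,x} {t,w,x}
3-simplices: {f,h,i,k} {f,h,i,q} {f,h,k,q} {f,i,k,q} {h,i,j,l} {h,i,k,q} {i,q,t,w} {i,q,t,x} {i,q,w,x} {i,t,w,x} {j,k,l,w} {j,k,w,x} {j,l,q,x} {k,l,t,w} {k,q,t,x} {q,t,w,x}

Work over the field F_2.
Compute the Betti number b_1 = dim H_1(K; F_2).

b_1=2

n_0=10 n_1=43 n_2=50 n_3=16  [Z2]
∂1: piv[fh,fi,fj,fk,fl,fq,ft,fw,hx] rk=9  ker:hi,hj,hk,hl,hq,ht,hw,ij,ik,il,iq,it,iw,ix,jk,jl,jq,jw,jx,kl,kq,kt,kw,kx,lq,lt,lw,lx,qt,qw,qx,tw,tx,wx
∂2: piv[fhi,fhk,fhq,fik,fiq,fjl,fkq,flt,flw,ftw,hij,hil,hjk,hjl,hjx,htw,ijw,ikt,iqt,iqw,iqx,itw,itx,iwx,jkl,jkw,jkx,jlq,jlw,jlx,jqx,jwx] rk=32  ker:hik,hiq,hkq,ijl,ikq,klt,klw,kqt,kqx,ktw,ktx,kwx,lqx,ltw,qtw,qtx,qwx,twx
∂3: piv[fhik,fhiq,fhkq,fikq,hijl,iqtw,iqtx,iqwx,itwx,jklw,jkwx,jlqx,kltw,kqtx] rk=14  ker:hikq,qtwx
b_1=(43−9)−32=2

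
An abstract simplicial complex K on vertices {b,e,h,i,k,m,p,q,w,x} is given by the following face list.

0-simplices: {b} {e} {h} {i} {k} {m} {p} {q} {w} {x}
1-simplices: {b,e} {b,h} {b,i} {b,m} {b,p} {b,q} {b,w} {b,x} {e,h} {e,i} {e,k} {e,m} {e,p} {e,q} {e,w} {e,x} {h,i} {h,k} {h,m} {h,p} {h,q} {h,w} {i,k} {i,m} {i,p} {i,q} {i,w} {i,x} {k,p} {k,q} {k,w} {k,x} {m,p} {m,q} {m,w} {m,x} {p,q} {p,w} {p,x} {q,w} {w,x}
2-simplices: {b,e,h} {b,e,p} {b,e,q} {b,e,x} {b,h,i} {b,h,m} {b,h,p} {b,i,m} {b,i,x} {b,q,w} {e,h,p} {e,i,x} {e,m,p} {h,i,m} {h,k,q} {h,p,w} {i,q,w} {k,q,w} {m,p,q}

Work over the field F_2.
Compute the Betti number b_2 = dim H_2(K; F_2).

n_0=10 n_1=41 n_2=19  [Z2]
∂1: piv[be,bh,bi,bm,bp,bq,bw,bx,ek] rk=9  ker:eh,ei,em,ep,eq,ew,ex,hi,hk,hm,hp,hq,hw,ik,im,ip,iq,iw,ix,kp,kq,kw,kx,mp,mq,mw,mx,pq,pw,px,qw,wx
∂2: piv[beh,bep,beq,bex,bhi,bhm,bhp,bim,bix,bqw,eix,emp,hkq,hpw,iqw,kqw,mpq] rk=17  ker:ehp,him
b_2=(19−17)−0=2

b_2=2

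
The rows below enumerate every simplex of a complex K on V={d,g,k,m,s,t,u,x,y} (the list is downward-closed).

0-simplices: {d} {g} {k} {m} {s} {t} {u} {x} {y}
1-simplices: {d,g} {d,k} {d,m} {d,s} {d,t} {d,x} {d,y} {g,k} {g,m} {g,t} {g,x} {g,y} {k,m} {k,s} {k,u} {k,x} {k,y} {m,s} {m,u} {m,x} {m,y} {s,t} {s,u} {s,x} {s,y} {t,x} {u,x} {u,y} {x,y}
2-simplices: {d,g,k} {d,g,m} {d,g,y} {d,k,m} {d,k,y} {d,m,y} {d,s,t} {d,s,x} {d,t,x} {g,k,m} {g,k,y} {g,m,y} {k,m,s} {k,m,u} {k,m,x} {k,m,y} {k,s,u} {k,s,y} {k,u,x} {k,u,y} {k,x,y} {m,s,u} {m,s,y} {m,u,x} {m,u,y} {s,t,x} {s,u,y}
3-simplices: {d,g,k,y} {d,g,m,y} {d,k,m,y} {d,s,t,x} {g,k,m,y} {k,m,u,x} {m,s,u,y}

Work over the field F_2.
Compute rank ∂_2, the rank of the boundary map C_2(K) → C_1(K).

n_0=9 n_1=29 n_2=27 n_3=7  [Z2]
∂1: piv[dg,dk,dm,ds,dt,dx,dy,ku] rk=8  ker:gk,gm,gt,gx,gy,km,ks,kx,ky,ms,mu,mx,my,st,su,sx,sy,tx,ux,uy,xy
∂2: piv[dgk,dgm,dgy,dkm,dky,dmy,dst,dsx,dtx,kms,kmu,kmx,ksu,ksy,kux,kuy,kxy] rk=17  ker:gkm,gky,gmy,kmy,msu,msy,mux,muy,stx,suy
∂3: piv[dgky,dgmy,dkmy,dstx,gkmy,kmux,msuy] rk=7
rk∂_2=17

rank∂_2=17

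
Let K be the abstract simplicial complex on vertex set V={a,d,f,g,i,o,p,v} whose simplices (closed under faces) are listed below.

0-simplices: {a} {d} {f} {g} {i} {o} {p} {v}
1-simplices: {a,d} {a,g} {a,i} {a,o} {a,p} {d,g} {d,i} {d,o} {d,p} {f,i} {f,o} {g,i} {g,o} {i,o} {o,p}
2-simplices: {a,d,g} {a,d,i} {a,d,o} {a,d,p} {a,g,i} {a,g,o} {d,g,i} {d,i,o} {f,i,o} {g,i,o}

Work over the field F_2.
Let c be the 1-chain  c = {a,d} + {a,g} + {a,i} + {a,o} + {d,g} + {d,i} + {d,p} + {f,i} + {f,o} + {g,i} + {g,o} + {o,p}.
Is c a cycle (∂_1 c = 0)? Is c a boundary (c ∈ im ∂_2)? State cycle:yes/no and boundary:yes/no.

cycle:yes boundary:no

n_0=8 n_1=15 n_2=10  [Z2]
∂1: piv[ad,ag,ai,ao,ap,fi] rk=6  ker:dg,di,do,dp,fo,gi,go,io,op
∂2: piv[adg,adi,ado,adp,agi,ago,dio,fio] rk=8  ker:dgi,gio
∂1c = 0
c vs im∂2: residual ≠ 0 ⇒ not boundary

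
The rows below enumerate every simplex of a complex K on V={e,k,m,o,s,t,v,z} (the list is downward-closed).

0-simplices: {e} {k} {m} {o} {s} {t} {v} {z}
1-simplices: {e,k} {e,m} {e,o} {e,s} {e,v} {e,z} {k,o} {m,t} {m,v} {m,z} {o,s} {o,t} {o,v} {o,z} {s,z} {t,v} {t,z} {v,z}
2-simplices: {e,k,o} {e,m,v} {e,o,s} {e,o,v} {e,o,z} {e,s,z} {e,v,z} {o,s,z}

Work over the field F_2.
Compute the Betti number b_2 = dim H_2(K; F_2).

b_2=1

n_0=8 n_1=18 n_2=8  [Z2]
∂1: piv[ek,em,eo,es,ev,ez,mt] rk=7  ker:ko,mv,mz,os,ot,ov,oz,sz,tv,tz,vz
∂2: piv[eko,emv,eos,eov,eoz,esz,evz] rk=7  ker:osz
b_2=(8−7)−0=1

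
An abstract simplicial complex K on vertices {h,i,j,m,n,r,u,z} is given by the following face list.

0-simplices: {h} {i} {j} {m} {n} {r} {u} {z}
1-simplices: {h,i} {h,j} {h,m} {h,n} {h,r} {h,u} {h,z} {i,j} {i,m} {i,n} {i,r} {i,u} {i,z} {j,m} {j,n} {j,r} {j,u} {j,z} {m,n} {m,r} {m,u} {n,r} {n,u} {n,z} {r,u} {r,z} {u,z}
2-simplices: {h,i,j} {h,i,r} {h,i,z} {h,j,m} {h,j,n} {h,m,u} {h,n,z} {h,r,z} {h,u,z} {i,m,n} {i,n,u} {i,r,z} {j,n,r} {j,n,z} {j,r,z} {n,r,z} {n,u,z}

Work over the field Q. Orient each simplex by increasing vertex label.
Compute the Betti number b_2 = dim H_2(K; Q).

b_2=2

n_0=8 n_1=27 n_2=17  [Q]
∂1: piv[hi,hj,hm,hn,hr,hu,hz] rk=7  ker:ij,im,in,ir,iu,iz,jm,jn,jr,ju,jz,mn,mr,mu,nr,nu,nz,ru,rz,uz
∂2: piv[hij,hir,hiz,hjm,hjn,hmu,hnz,hrz,huz,imn,inu,jnr,jnz,jrz,nuz] rk=15  ker:irz,nrz
b_2=(17−15)−0=2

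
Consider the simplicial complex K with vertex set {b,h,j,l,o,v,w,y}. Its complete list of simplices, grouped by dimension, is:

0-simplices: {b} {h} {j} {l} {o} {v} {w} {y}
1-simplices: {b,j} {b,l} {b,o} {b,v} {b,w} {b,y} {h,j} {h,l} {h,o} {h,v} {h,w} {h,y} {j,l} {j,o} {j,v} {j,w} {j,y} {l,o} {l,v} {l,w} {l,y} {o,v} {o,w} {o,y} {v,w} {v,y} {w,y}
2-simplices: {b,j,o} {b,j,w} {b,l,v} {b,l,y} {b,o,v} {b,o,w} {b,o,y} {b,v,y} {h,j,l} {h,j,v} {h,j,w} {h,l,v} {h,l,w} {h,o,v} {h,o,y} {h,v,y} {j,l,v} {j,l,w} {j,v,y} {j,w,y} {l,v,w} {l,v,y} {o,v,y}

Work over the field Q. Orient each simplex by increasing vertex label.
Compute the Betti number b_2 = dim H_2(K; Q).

b_2=5

n_0=8 n_1=27 n_2=23  [Q]
∂1: piv[bj,bl,bo,bv,bw,by,hj] rk=7  ker:hl,ho,hv,hw,hy,jl,jo,jv,jw,jy,lo,lv,lw,ly,ov,ow,oy,vw,vy,wy
∂2: piv[bjo,bjw,blv,bly,bov,bow,boy,bvy,hjl,hjv,hjw,hlv,hlw,hov,hoy,jvy,jwy,lvw] rk=18  ker:hvy,jlv,jlw,lvy,ovy
b_2=(23−18)−0=5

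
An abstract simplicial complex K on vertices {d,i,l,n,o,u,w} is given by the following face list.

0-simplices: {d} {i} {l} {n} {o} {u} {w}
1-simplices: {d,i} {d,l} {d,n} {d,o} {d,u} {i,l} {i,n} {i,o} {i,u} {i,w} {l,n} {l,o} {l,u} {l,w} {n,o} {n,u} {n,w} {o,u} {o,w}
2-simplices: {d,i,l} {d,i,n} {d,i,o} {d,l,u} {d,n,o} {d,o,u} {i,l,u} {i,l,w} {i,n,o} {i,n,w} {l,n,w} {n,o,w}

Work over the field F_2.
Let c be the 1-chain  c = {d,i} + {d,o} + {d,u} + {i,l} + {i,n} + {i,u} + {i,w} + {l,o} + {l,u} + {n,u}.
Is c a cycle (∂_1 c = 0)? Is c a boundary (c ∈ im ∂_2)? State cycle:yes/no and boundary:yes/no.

cycle:no boundary:no

n_0=7 n_1=19 n_2=12  [Z2]
∂1: piv[di,dl,dn,do,du,iw] rk=6  ker:il,in,io,iu,ln,lo,lu,lw,no,nu,nw,ou,ow
∂2: piv[dil,din,dio,dlu,dno,dou,ilu,ilw,inw,lnw,now] rk=11  ker:ino
∂1c = {d} + {i} + {l} + {w}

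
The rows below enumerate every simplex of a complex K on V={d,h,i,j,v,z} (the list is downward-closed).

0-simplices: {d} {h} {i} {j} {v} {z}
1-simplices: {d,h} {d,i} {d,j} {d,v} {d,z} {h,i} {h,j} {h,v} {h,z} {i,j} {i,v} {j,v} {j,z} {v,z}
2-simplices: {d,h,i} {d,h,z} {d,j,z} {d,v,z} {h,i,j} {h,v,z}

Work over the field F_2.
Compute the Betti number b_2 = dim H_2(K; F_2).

n_0=6 n_1=14 n_2=6  [Z2]
∂1: piv[dh,di,dj,dv,dz] rk=5  ker:hi,hj,hv,hz,ij,iv,jv,jz,vz
∂2: piv[dhi,dhz,djz,dvz,hij,hvz] rk=6
b_2=(6−6)−0=0

b_2=0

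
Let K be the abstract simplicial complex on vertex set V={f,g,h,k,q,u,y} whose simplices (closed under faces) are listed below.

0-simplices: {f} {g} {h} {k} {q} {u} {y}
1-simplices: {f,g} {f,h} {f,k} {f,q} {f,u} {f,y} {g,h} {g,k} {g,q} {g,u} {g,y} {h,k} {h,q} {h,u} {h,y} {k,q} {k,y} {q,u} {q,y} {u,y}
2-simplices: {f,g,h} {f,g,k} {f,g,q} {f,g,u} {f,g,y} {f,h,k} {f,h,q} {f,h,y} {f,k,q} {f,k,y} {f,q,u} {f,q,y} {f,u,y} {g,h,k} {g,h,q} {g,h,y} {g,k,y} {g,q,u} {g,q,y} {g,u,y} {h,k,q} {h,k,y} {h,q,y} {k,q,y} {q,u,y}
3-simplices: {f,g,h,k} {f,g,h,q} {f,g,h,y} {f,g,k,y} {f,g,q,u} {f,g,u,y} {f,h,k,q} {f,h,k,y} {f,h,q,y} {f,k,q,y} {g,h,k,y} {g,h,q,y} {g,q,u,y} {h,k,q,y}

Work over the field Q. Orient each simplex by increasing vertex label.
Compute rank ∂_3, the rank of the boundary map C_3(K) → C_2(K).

n_0=7 n_1=20 n_2=25 n_3=14  [Q]
∂1: piv[fg,fh,fk,fq,fu,fy] rk=6  ker:gh,gk,gq,gu,gy,hk,hq,hu,hy,kq,ky,qu,qy,uy
∂2: piv[fgh,fgk,fgq,fgu,fgy,fhk,fhq,fhy,fkq,fky,fqu,fqy,fuy] rk=13  ker:ghk,ghq,ghy,gky,gqu,gqy,guy,hkq,hky,hqy,kqy,quy
∂3: piv[fghk,fghq,fghy,fgky,fgqu,fguy,fhkq,fhky,fhqy,fkqy,ghqy,gquy] rk=12  ker:ghky,hkqy
rk∂_3=12

rank∂_3=12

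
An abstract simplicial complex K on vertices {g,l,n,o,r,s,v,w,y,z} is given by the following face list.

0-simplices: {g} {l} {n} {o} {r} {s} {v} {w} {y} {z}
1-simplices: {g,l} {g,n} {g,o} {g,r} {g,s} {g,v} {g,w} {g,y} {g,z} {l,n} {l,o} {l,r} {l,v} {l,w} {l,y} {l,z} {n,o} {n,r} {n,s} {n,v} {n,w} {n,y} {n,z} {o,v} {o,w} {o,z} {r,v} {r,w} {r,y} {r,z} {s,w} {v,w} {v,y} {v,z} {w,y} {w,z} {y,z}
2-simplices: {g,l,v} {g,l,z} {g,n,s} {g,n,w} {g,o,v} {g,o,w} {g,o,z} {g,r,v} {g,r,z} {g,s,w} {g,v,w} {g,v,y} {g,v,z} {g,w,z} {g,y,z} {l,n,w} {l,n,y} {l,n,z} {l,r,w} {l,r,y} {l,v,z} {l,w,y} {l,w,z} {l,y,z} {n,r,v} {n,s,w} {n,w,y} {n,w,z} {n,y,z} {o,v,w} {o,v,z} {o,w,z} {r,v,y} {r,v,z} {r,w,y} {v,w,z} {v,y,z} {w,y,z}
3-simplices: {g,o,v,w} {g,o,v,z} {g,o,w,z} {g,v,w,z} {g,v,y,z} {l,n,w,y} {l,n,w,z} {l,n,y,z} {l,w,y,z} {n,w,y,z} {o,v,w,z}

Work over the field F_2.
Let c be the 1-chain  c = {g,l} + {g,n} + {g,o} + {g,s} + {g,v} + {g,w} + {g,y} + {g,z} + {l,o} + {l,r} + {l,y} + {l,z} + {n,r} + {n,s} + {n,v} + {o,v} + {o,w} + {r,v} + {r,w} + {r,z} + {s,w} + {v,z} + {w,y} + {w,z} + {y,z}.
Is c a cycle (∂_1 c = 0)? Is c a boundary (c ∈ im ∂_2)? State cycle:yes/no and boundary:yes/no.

cycle:no boundary:no

n_0=10 n_1=37 n_2=38 n_3=11  [Z2]
∂1: piv[gl,gn,go,gr,gs,gv,gw,gy,gz] rk=9  ker:ln,lo,lr,lv,lw,ly,lz,no,nr,ns,nv,nw,ny,nz,ov,ow,oz,rv,rw,ry,rz,sw,vw,vy,vz,wy,wz,yz
∂2: piv[glv,glz,gns,gnw,gov,gow,goz,grv,grz,gsw,gvw,gvy,gvz,gwz,gyz,lnw,lny,lnz,lrw,lry,lwy,lwz,lyz,nrv,rvy] rk=25  ker:lvz,nsw,nwy,nwz,nyz,ovw,ovz,owz,rvz,rwy,vwz,vyz,wyz
∂3: piv[govw,govz,gowz,gvwz,gvyz,lnwy,lnwz,lnyz,lwyz] rk=9  ker:nwyz,ovwz
∂1c = {l} + {r} + {s} + {v}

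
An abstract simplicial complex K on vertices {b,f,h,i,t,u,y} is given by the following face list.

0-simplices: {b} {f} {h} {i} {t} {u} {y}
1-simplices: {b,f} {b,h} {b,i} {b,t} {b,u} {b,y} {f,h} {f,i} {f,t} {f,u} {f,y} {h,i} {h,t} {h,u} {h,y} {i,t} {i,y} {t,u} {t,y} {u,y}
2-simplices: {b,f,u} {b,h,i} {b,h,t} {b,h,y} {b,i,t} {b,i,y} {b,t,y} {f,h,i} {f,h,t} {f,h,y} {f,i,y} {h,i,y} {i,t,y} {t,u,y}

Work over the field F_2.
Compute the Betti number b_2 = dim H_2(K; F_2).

b_2=3

n_0=7 n_1=20 n_2=14  [Z2]
∂1: piv[bf,bh,bi,bt,bu,by] rk=6  ker:fh,fi,ft,fu,fy,hi,ht,hu,hy,it,iy,tu,ty,uy
∂2: piv[bfu,bhi,bht,bhy,bit,biy,bty,fhi,fht,fhy,tuy] rk=11  ker:fiy,hiy,ity
b_2=(14−11)−0=3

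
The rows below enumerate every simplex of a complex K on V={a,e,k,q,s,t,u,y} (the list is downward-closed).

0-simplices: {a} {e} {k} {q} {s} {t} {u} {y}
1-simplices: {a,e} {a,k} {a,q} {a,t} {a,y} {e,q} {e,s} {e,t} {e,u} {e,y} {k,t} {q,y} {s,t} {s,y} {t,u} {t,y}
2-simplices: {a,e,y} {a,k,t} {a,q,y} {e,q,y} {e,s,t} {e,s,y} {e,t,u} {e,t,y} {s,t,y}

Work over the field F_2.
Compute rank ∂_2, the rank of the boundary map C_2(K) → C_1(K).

rank∂_2=8

n_0=8 n_1=16 n_2=9  [Z2]
∂1: piv[ae,ak,aq,at,ay,es,eu] rk=7  ker:eq,et,ey,kt,qy,st,sy,tu,ty
∂2: piv[aey,akt,aqy,eqy,est,esy,etu,ety] rk=8  ker:sty
rk∂_2=8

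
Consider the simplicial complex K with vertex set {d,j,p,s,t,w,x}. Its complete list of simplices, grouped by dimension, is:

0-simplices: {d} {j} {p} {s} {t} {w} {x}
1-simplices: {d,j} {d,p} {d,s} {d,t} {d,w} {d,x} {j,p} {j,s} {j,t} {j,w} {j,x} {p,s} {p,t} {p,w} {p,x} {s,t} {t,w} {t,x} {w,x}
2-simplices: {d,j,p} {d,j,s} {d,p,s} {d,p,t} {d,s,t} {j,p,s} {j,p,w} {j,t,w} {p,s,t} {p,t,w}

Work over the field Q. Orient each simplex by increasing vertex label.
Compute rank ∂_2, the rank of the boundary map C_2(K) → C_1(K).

n_0=7 n_1=19 n_2=10  [Q]
∂1: piv[dj,dp,ds,dt,dw,dx] rk=6  ker:jp,js,jt,jw,jx,ps,pt,pw,px,st,tw,tx,wx
∂2: piv[djp,djs,dps,dpt,dst,jpw,jtw,ptw] rk=8  ker:jps,pst
rk∂_2=8

rank∂_2=8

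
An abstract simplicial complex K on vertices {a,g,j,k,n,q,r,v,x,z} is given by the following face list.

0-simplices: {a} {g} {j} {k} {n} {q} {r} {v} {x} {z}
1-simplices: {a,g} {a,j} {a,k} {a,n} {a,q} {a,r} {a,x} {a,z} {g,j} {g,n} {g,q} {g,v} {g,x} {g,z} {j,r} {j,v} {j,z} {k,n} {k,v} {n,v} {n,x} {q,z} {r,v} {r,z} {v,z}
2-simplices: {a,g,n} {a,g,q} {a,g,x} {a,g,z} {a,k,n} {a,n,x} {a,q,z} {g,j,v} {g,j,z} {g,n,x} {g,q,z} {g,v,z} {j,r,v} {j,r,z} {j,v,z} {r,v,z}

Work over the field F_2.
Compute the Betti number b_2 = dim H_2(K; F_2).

n_0=10 n_1=25 n_2=16  [Z2]
∂1: piv[ag,aj,ak,an,aq,ar,ax,az,gv] rk=9  ker:gj,gn,gq,gx,gz,jr,jv,jz,kn,kv,nv,nx,qz,rv,rz,vz
∂2: piv[agn,agq,agx,agz,akn,anx,aqz,gjv,gjz,gvz,jrv,jrz] rk=12  ker:gnx,gqz,jvz,rvz
b_2=(16−12)−0=4

b_2=4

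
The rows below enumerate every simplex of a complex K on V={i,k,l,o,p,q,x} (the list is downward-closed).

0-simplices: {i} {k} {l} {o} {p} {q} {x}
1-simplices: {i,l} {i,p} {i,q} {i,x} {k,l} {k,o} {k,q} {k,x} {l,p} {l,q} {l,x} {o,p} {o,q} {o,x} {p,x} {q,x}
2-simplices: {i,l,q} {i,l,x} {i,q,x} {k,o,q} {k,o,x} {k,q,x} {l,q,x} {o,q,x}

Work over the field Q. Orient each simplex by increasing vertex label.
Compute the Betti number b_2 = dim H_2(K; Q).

n_0=7 n_1=16 n_2=8  [Q]
∂1: piv[il,ip,iq,ix,kl,ko] rk=6  ker:kq,kx,lp,lq,lx,op,oq,ox,px,qx
∂2: piv[ilq,ilx,iqx,koq,kox,kqx] rk=6  ker:lqx,oqx
b_2=(8−6)−0=2

b_2=2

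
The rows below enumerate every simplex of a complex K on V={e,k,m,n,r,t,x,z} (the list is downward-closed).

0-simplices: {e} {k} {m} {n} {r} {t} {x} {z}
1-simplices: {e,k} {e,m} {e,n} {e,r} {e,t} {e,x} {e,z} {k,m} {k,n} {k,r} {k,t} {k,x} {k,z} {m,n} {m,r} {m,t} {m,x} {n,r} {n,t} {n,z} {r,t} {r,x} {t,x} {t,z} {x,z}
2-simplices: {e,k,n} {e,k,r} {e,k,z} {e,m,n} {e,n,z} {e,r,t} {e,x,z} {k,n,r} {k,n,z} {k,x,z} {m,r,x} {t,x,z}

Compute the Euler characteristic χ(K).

χ(K)=-5

n_0=8 n_1=25 n_2=12
χ=+8−25+12=-5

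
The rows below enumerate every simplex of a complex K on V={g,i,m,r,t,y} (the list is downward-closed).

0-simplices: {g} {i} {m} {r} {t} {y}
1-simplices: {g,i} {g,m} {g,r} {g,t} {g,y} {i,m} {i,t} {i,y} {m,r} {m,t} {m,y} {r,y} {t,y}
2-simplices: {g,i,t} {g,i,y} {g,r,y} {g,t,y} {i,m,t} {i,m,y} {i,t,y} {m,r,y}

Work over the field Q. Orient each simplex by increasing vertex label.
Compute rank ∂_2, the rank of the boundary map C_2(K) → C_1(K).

n_0=6 n_1=13 n_2=8  [Q]
∂1: piv[gi,gm,gr,gt,gy] rk=5  ker:im,it,iy,mr,mt,my,ry,ty
∂2: piv[git,giy,gry,gty,imt,imy,mry] rk=7  ker:ity
rk∂_2=7

rank∂_2=7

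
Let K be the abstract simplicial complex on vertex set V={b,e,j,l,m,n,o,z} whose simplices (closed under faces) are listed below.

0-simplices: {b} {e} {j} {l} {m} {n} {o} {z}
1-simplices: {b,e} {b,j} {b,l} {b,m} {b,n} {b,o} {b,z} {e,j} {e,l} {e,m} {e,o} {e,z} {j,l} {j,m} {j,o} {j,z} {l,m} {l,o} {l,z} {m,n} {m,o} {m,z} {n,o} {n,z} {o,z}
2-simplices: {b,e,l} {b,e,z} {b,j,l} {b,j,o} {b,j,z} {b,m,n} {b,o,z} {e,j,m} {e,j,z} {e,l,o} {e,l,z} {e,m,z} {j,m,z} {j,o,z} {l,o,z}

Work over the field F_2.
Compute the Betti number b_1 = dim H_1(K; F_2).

n_0=8 n_1=25 n_2=15  [Z2]
∂1: piv[be,bj,bl,bm,bn,bo,bz] rk=7  ker:ej,el,em,eo,ez,jl,jm,jo,jz,lm,lo,lz,mn,mo,mz,no,nz,oz
∂2: piv[bel,bez,bjl,bjo,bjz,bmn,boz,ejm,ejz,elo,elz,emz,loz] rk=13  ker:jmz,joz
b_1=(25−7)−13=5

b_1=5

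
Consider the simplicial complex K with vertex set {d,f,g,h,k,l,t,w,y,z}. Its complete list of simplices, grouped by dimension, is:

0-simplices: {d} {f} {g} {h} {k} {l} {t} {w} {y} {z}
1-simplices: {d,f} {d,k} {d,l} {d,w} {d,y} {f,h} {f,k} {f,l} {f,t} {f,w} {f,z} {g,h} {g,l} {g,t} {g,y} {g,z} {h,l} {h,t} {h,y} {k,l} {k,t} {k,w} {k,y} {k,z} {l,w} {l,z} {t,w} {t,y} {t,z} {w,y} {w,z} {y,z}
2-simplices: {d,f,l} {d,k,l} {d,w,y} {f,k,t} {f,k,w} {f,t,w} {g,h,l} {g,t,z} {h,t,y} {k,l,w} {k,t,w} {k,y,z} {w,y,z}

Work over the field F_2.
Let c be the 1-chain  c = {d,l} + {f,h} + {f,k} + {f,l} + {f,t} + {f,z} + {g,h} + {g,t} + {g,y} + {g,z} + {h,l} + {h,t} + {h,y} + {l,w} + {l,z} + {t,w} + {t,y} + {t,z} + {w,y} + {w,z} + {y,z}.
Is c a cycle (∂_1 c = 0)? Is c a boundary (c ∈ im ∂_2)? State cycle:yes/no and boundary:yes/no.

n_0=10 n_1=32 n_2=13  [Z2]
∂1: piv[df,dk,dl,dw,dy,fh,ft,fz,gh] rk=9  ker:fk,fl,fw,gl,gt,gy,gz,hl,ht,hy,kl,kt,kw,ky,kz,lw,lz,tw,ty,tz,wy,wz,yz
∂2: piv[dfl,dkl,dwy,fkt,fkw,ftw,ghl,gtz,hty,klw,kyz,wyz] rk=12  ker:ktw
∂1c = {d} + {f} + {h} + {k} + {l} + {y}

cycle:no boundary:no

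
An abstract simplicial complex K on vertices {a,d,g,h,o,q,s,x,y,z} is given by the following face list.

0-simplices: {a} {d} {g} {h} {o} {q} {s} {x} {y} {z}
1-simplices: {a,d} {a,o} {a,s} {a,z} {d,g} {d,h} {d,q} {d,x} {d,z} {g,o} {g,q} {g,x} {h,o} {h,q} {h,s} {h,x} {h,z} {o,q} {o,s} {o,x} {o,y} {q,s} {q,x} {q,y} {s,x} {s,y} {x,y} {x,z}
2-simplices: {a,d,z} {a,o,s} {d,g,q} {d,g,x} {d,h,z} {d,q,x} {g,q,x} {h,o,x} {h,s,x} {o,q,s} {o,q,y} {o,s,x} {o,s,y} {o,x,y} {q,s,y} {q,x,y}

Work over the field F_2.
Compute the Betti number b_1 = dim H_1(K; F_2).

b_1=5

n_0=10 n_1=28 n_2=16  [Z2]
∂1: piv[ad,ao,as,az,dg,dh,dq,dx,oy] rk=9  ker:dz,go,gq,gx,ho,hq,hs,hx,hz,oq,os,ox,qs,qx,qy,sx,sy,xy,xz
∂2: piv[adz,aos,dgq,dgx,dhz,dqx,hox,hsx,oqs,oqy,osx,osy,oxy,qxy] rk=14  ker:gqx,qsy
b_1=(28−9)−14=5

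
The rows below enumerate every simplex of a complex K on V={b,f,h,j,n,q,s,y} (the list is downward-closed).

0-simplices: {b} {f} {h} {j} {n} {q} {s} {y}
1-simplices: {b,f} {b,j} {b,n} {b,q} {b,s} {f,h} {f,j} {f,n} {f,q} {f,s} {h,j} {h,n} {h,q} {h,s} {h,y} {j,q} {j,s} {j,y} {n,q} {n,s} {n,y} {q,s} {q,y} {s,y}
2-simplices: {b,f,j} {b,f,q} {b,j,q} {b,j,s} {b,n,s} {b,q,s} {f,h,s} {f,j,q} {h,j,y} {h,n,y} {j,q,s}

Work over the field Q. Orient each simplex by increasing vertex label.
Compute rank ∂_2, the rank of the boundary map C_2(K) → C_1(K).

rank∂_2=9

n_0=8 n_1=24 n_2=11  [Q]
∂1: piv[bf,bj,bn,bq,bs,fh,hy] rk=7  ker:fj,fn,fq,fs,hj,hn,hq,hs,jq,js,jy,nq,ns,ny,qs,qy,sy
∂2: piv[bfj,bfq,bjq,bjs,bns,bqs,fhs,hjy,hny] rk=9  ker:fjq,jqs
rk∂_2=9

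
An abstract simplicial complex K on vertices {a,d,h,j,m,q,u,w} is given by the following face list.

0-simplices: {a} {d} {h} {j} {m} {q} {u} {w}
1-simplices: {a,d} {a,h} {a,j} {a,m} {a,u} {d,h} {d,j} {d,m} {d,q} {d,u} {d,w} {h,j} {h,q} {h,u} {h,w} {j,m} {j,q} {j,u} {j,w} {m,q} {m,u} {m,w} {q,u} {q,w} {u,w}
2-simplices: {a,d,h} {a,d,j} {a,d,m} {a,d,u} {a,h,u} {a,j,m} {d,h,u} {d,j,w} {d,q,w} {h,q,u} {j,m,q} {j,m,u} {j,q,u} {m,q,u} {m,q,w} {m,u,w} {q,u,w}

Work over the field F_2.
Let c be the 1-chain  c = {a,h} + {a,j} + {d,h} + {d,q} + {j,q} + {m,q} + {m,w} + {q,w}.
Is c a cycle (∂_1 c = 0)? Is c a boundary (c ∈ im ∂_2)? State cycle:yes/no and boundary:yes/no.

n_0=8 n_1=25 n_2=17  [Z2]
∂1: piv[ad,ah,aj,am,au,dq,dw] rk=7  ker:dh,dj,dm,du,hj,hq,hu,hw,jm,jq,ju,jw,mq,mu,mw,qu,qw,uw
∂2: piv[adh,adj,adm,adu,ahu,ajm,djw,dqw,hqu,jmq,jmu,jqu,mqw,muw] rk=14  ker:dhu,mqu,quw
∂1c = 0
c vs im∂2: residual ≠ 0 ⇒ not boundary

cycle:yes boundary:no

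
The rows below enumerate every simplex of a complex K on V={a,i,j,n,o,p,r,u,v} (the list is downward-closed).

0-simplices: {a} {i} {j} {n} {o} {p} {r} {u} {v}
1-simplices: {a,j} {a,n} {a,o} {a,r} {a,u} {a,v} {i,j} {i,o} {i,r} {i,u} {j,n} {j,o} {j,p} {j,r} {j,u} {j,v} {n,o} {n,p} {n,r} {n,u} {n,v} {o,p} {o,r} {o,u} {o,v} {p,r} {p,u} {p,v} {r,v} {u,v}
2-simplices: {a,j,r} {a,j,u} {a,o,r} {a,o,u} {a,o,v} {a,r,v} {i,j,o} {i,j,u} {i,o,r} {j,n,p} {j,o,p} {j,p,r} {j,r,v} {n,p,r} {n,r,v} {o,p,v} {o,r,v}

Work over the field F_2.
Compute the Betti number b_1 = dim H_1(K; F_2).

n_0=9 n_1=30 n_2=17  [Z2]
∂1: piv[aj,an,ao,ar,au,av,ij,jp] rk=8  ker:io,ir,iu,jn,jo,jr,ju,jv,no,np,nr,nu,nv,op,or,ou,ov,pr,pu,pv,rv,uv
∂2: piv[ajr,aju,aor,aou,aov,arv,ijo,iju,ior,jnp,jop,jpr,jrv,npr,nrv,opv] rk=16  ker:orv
b_1=(30−8)−16=6

b_1=6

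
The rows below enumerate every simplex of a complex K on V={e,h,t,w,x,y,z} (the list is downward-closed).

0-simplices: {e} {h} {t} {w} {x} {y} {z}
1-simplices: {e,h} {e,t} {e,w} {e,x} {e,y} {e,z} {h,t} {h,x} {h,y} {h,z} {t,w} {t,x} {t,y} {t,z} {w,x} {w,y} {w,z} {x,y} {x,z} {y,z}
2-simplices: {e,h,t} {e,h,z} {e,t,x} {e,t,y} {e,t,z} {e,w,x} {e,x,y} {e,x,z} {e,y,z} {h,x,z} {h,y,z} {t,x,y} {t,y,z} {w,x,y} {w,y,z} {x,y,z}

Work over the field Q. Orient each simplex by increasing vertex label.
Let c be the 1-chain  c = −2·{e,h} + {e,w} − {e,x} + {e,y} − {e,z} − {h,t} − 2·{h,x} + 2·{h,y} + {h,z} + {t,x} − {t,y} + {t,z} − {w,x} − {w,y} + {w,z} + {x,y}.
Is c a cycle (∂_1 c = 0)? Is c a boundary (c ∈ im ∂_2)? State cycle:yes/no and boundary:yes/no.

cycle:no boundary:no

n_0=7 n_1=20 n_2=16  [Q]
∂1: piv[eh,et,ew,ex,ey,ez] rk=6  ker:ht,hx,hy,hz,tw,tx,ty,tz,wx,wy,wz,xy,xz,yz
∂2: piv[eht,ehz,etx,ety,etz,ewx,exy,exz,eyz,hxz,hyz,wxy,wyz] rk=13  ker:txy,tyz,xyz
∂1c = 2·{e} − 2·{h} − 2·{t} + 2·{w} − 4·{x} + 2·{y} + 2·{z}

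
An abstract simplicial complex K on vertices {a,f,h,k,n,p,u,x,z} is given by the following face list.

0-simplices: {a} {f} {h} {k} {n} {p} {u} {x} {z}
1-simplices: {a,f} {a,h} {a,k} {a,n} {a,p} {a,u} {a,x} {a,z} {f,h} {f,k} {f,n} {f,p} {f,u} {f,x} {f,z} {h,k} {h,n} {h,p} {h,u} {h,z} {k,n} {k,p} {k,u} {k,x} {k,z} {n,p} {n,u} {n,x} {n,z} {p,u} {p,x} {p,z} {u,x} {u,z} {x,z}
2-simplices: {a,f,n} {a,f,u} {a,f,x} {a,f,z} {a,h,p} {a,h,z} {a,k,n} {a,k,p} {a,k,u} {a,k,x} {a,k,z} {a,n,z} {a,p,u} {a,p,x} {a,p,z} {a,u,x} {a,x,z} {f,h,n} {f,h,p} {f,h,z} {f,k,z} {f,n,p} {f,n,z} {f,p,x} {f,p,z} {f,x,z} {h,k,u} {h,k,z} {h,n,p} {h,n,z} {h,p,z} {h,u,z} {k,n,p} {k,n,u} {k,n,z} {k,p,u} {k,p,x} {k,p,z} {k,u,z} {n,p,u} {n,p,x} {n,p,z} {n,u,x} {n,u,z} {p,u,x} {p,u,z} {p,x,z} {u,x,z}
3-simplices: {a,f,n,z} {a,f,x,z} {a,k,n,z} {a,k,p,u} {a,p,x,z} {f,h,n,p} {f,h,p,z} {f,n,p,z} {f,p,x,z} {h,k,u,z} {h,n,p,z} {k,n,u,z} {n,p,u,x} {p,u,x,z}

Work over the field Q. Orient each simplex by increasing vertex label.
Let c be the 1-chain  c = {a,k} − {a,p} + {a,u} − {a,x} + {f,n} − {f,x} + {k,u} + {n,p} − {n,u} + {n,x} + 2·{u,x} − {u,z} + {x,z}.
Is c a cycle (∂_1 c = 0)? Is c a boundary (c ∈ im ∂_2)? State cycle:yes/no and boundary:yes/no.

n_0=9 n_1=35 n_2=48 n_3=14  [Q]
∂1: piv[af,ah,ak,an,ap,au,ax,az] rk=8  ker:fh,fk,fn,fp,fu,fx,fz,hk,hn,hp,hu,hz,kn,kp,ku,kx,kz,np,nu,nx,nz,pu,px,pz,ux,uz,xz
∂2: piv[afn,afu,afx,afz,ahp,ahz,akn,akp,aku,akx,akz,anz,apu,apx,apz,aux,axz,fhn,fhp,fhz,fkz,fnp,hku,hkz,huz,knu,npx] rk=27  ker:fnz,fpx,fpz,fxz,hnp,hnz,hpz,knp,knz,kpu,kpx,kpz,kuz,npu,npz,nux,nuz,pux,puz,pxz,uxz
∂3: piv[afnz,afxz,aknz,akpu,apxz,fhnp,fhpz,fnpz,fpxz,hkuz,hnpz,knuz,npux,puxz] rk=14
∂1c = 0
c vs im∂2: reduces to 0 ⇒ boundary

cycle:yes boundary:yes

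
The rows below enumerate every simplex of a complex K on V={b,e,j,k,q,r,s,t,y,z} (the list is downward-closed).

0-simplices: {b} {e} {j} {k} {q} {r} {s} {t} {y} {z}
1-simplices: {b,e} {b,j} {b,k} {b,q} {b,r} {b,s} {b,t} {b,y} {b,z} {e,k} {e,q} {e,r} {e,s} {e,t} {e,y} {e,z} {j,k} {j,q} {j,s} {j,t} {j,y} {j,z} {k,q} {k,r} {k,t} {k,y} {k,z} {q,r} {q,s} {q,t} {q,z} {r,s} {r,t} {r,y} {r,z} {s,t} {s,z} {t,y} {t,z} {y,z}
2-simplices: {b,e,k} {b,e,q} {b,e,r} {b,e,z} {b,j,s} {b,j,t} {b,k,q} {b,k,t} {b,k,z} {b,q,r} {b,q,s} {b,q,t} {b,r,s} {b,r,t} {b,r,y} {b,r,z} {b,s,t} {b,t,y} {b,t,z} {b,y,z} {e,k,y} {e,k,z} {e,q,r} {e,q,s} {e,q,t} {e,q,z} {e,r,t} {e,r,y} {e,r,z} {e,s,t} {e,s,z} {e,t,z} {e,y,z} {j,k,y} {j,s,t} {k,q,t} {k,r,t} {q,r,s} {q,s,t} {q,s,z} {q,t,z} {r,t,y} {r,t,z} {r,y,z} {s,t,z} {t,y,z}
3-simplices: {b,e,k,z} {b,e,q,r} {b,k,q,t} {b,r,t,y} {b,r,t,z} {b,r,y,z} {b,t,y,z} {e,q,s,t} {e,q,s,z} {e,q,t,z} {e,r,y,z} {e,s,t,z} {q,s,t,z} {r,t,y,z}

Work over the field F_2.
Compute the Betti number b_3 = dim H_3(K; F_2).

b_3=2

n_0=10 n_1=40 n_2=46 n_3=14  [Z2]
∂1: piv[be,bj,bk,bq,br,bs,bt,by,bz] rk=9  ker:ek,eq,er,es,et,ey,ez,jk,jq,js,jt,jy,jz,kq,kr,kt,ky,kz,qr,qs,qt,qz,rs,rt,ry,rz,st,sz,ty,tz,yz
∂2: piv[bek,beq,ber,bez,bjs,bjt,bkq,bkt,bkz,bqr,bqs,bqt,brs,brt,bry,brz,bst,bty,btz,byz,eky,eqs,eqt,eqz,ery,esz,jky,krt] rk=28  ker:ekz,eqr,ert,erz,est,etz,eyz,jst,kqt,qrs,qst,qsz,qtz,rty,rtz,ryz,stz,tyz
∂3: piv[bekz,beqr,bkqt,brty,brtz,bryz,btyz,eqst,eqsz,eqtz,eryz,estz] rk=12  ker:qstz,rtyz
b_3=(14−12)−0=2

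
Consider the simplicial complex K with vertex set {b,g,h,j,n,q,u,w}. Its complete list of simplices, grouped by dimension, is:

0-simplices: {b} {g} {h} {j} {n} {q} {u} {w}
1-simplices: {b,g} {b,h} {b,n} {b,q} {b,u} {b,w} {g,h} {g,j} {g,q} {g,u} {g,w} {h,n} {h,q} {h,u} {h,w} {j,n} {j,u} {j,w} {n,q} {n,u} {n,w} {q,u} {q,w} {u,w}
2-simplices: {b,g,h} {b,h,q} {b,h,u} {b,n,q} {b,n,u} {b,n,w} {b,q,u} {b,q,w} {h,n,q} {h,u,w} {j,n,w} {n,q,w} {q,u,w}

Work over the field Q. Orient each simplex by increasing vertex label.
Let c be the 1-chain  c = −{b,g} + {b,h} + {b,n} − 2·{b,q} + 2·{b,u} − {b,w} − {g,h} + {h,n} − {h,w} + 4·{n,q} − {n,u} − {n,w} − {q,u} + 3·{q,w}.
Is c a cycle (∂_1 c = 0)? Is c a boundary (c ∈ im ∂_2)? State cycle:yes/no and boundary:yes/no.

cycle:yes boundary:yes

n_0=8 n_1=24 n_2=13  [Q]
∂1: piv[bg,bh,bn,bq,bu,bw,gj] rk=7  ker:gh,gq,gu,gw,hn,hq,hu,hw,jn,ju,jw,nq,nu,nw,qu,qw,uw
∂2: piv[bgh,bhq,bhu,bnq,bnu,bnw,bqu,bqw,hnq,huw,jnw,quw] rk=12  ker:nqw
∂1c = 0
c vs im∂2: reduces to 0 ⇒ boundary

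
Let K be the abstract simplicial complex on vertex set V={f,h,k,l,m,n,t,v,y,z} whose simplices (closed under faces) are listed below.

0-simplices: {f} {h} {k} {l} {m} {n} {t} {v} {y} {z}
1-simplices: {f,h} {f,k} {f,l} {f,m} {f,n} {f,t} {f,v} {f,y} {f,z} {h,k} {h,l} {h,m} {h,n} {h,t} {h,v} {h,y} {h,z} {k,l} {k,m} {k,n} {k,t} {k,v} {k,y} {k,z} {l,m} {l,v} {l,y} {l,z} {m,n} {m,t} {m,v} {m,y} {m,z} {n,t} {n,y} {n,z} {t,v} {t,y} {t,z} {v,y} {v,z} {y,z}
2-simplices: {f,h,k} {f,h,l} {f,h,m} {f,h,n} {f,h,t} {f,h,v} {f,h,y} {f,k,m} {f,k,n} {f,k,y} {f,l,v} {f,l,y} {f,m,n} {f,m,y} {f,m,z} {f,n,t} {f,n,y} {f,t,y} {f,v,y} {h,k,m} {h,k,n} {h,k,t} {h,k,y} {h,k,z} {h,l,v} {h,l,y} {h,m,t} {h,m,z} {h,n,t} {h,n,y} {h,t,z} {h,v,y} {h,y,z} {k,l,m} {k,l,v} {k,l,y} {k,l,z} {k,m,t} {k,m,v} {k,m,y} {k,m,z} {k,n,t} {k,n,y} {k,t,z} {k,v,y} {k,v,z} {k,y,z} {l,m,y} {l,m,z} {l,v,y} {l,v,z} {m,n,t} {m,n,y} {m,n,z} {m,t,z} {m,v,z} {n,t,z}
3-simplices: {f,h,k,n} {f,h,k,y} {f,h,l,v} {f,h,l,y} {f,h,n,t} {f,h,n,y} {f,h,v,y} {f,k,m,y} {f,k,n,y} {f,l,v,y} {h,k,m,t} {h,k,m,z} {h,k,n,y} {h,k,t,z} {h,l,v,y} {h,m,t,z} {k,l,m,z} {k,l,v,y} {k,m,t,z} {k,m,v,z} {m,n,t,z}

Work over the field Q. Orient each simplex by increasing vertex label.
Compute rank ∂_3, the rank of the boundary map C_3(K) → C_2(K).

n_0=10 n_1=42 n_2=57 n_3=21  [Q]
∂1: piv[fh,fk,fl,fm,fn,ft,fv,fy,fz] rk=9  ker:hk,hl,hm,hn,ht,hv,hy,hz,kl,km,kn,kt,kv,ky,kz,lm,lv,ly,lz,mn,mt,mv,my,mz,nt,ny,nz,tv,ty,tz,vy,vz,yz
∂2: piv[fhk,fhl,fhm,fhn,fht,fhv,fhy,fkm,fkn,fky,flv,fly,fmn,fmy,fmz,fnt,fny,fty,fvy,hkt,hkz,hmt,hmz,htz,hyz,klm,klv,kly,klz,kmv,kvz,mnz] rk=32  ker:hkm,hkn,hky,hlv,hly,hnt,hny,hvy,kmt,kmy,kmz,knt,kny,ktz,kvy,kyz,lmy,lmz,lvy,lvz,mnt,mny,mtz,mvz,ntz
∂3: piv[fhkn,fhky,fhlv,fhly,fhnt,fhny,fhvy,fkmy,fkny,flvy,hkmt,hkmz,hktz,hmtz,klmz,klvy,kmvz,mntz] rk=18  ker:hkny,hlvy,kmtz
rk∂_3=18

rank∂_3=18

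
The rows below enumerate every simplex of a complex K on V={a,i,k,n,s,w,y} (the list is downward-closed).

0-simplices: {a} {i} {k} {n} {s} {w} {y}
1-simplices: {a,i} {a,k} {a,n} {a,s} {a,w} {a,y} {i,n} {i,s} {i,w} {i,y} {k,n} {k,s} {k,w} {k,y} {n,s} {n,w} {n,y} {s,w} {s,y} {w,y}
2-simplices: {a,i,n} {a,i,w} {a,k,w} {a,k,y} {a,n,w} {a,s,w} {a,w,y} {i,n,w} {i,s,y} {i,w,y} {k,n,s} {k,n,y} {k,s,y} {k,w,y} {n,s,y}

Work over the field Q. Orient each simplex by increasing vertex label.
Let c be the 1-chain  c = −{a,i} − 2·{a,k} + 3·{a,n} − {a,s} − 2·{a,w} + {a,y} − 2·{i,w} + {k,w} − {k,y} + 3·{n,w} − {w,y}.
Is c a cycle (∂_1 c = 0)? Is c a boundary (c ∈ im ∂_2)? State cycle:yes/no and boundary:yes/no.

cycle:no boundary:no

n_0=7 n_1=20 n_2=15  [Q]
∂1: piv[ai,ak,an,as,aw,ay] rk=6  ker:in,is,iw,iy,kn,ks,kw,ky,ns,nw,ny,sw,sy,wy
∂2: piv[ain,aiw,akw,aky,anw,asw,awy,isy,iwy,kns,kny,ksy] rk=12  ker:inw,kwy,nsy
∂1c = 2·{a} + {i} − 2·{k} − {s} + {w} − {y}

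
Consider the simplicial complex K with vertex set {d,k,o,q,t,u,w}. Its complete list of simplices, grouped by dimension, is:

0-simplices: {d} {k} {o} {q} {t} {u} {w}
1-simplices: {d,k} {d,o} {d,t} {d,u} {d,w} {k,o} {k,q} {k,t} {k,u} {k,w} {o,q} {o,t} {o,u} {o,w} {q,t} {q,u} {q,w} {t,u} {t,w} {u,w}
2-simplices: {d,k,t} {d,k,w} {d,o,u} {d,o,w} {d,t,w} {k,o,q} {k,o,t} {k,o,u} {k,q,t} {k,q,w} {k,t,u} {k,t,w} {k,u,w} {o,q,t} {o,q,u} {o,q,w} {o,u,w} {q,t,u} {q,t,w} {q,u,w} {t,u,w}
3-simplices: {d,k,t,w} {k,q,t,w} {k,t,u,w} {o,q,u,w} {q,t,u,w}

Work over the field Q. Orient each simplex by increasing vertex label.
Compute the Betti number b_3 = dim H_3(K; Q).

n_0=7 n_1=20 n_2=21 n_3=5  [Q]
∂1: piv[dk,do,dt,du,dw,kq] rk=6  ker:ko,kt,ku,kw,oq,ot,ou,ow,qt,qu,qw,tu,tw,uw
∂2: piv[dkt,dkw,dou,dow,dtw,koq,kot,kou,kqt,kqw,ktu,kuw,oqu,oqw] rk=14  ker:ktw,oqt,ouw,qtu,qtw,quw,tuw
∂3: piv[dktw,kqtw,ktuw,oquw,qtuw] rk=5
b_3=(5−5)−0=0

b_3=0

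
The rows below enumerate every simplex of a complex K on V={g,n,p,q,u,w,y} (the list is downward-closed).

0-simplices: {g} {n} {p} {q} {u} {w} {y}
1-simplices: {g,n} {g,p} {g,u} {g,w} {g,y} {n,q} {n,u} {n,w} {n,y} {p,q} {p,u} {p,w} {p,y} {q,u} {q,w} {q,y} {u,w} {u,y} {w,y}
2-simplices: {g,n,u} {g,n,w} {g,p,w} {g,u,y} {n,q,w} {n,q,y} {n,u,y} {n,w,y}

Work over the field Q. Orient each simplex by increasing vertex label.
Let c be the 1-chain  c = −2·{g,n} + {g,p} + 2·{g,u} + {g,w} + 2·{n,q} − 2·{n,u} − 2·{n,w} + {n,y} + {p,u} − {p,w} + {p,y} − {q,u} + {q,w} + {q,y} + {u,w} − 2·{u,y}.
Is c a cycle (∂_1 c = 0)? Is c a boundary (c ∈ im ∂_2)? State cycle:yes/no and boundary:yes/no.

n_0=7 n_1=19 n_2=8  [Q]
∂1: piv[gn,gp,gu,gw,gy,nq] rk=6  ker:nu,nw,ny,pq,pu,pw,py,qu,qw,qy,uw,uy,wy
∂2: piv[gnu,gnw,gpw,guy,nqw,nqy,nuy,nwy] rk=8
∂1c = −2·{g} − {n} + {q} + {u} + {y}

cycle:no boundary:no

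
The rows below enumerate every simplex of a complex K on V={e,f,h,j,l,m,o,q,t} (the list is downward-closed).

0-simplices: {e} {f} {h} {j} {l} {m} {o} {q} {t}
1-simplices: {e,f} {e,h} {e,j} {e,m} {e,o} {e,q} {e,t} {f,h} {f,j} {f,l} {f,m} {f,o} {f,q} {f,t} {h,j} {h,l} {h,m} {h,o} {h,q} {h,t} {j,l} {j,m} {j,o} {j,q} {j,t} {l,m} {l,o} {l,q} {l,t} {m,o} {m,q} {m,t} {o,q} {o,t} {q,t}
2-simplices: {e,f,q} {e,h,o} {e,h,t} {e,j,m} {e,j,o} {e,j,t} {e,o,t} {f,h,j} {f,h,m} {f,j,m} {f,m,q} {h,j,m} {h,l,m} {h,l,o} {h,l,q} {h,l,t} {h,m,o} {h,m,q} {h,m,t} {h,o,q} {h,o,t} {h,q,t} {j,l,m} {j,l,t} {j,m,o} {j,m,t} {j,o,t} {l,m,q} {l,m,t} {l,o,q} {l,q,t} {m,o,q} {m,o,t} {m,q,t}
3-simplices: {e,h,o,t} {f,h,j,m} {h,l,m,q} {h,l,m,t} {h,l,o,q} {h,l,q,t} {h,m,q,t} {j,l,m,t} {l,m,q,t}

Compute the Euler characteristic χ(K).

χ(K)=-1

n_0=9 n_1=35 n_2=34 n_3=9
χ=+9−35+34−9=-1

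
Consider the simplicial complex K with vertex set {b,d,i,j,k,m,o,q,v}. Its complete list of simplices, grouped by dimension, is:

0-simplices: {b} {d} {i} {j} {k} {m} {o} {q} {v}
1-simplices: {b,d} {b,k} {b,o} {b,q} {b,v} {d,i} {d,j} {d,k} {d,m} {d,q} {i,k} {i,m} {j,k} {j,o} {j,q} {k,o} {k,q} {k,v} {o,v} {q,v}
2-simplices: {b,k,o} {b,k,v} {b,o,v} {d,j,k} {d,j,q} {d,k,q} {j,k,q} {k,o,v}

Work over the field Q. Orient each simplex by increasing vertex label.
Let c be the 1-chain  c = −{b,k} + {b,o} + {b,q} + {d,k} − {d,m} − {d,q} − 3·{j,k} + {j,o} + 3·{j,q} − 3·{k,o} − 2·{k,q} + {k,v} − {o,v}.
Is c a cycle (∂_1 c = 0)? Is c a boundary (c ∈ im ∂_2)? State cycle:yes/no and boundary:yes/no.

n_0=9 n_1=20 n_2=8  [Q]
∂1: piv[bd,bk,bo,bq,bv,di,dj,dm] rk=8  ker:dk,dq,ik,im,jk,jo,jq,ko,kq,kv,ov,qv
∂2: piv[bko,bkv,bov,djk,djq,dkq] rk=6  ker:jkq,kov
∂1c = −{b} + {d} − {j} + {k} − {m} + {q}

cycle:no boundary:no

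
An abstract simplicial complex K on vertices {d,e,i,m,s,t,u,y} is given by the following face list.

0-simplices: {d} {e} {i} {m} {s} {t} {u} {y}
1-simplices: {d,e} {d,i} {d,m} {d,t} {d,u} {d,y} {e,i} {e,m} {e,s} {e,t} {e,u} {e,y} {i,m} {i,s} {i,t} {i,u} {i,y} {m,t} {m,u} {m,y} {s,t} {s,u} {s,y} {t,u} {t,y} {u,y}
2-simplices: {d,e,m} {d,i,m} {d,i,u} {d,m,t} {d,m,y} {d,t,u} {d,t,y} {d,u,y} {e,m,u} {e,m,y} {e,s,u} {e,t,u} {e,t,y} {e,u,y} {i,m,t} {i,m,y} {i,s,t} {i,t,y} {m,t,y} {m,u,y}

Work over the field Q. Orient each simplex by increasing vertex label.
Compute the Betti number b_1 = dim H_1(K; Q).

b_1=3

n_0=8 n_1=26 n_2=20  [Q]
∂1: piv[de,di,dm,dt,du,dy,es] rk=7  ker:ei,em,et,eu,ey,im,is,it,iu,iy,mt,mu,my,st,su,sy,tu,ty,uy
∂2: piv[dem,dim,diu,dmt,dmy,dtu,dty,duy,emu,emy,esu,etu,ety,imt,imy,ist] rk=16  ker:euy,ity,mty,muy
b_1=(26−7)−16=3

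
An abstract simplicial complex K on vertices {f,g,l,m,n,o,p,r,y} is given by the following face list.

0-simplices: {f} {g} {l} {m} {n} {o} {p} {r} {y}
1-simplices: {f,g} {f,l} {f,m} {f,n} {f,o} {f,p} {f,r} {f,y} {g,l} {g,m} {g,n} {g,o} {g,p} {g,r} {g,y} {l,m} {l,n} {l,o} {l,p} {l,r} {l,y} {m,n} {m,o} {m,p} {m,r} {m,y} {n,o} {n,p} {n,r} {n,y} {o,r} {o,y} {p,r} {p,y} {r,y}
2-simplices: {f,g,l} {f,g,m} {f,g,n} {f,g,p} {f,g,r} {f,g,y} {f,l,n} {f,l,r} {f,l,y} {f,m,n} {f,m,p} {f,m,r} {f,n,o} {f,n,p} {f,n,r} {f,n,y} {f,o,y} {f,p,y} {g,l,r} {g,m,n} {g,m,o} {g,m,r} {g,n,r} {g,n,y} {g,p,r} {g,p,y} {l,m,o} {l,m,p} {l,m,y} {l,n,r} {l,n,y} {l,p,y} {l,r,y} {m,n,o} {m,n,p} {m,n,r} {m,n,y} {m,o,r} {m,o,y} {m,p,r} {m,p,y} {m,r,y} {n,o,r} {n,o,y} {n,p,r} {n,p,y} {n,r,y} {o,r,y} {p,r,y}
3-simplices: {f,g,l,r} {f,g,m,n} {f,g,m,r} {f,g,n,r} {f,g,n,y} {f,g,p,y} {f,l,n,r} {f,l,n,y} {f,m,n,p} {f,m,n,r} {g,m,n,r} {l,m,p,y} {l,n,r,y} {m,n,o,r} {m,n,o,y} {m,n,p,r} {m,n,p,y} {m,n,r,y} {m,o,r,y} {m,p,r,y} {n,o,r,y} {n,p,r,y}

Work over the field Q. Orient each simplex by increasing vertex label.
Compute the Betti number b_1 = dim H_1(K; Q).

b_1=0

n_0=9 n_1=35 n_2=49 n_3=22  [Q]
∂1: piv[fg,fl,fm,fn,fo,fp,fr,fy] rk=8  ker:gl,gm,gn,go,gp,gr,gy,lm,ln,lo,lp,lr,ly,mn,mo,mp,mr,my,no,np,nr,ny,or,oy,pr,py,ry
∂2: piv[fgl,fgm,fgn,fgp,fgr,fgy,fln,flr,fly,fmn,fmp,fmr,fno,fnp,fnr,fny,foy,fpy,gmo,gpr,lmo,lmp,lmy,lpy,lry,mno,mor] rk=27  ker:glr,gmn,gmr,gnr,gny,gpy,lnr,lny,mnp,mnr,mny,moy,mpr,mpy,mry,nor,noy,npr,npy,nry,ory,pry
∂3: piv[fglr,fgmn,fgmr,fgnr,fgny,fgpy,flnr,flny,fmnp,fmnr,lmpy,lnry,mnor,mnoy,mnpr,mnpy,mnry,mory,mpry] rk=19  ker:gmnr,nory,npry
b_1=(35−8)−27=0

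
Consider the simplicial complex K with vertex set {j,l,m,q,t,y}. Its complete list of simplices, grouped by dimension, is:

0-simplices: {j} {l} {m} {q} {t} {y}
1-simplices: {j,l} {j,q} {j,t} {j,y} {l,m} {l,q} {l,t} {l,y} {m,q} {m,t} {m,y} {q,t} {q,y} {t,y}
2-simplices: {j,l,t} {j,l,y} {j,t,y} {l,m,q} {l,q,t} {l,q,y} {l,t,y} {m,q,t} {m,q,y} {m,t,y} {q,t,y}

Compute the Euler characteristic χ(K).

n_0=6 n_1=14 n_2=11
χ=+6−14+11=3

χ(K)=3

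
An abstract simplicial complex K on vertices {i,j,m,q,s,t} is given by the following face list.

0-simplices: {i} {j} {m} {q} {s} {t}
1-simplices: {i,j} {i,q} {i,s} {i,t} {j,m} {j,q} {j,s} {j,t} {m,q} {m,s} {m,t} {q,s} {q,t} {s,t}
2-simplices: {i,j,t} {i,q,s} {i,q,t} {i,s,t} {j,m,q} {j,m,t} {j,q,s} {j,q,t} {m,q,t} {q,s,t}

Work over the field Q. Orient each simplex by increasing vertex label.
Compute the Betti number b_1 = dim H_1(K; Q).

b_1=1

n_0=6 n_1=14 n_2=10  [Q]
∂1: piv[ij,iq,is,it,jm] rk=5  ker:jq,js,jt,mq,ms,mt,qs,qt,st
∂2: piv[ijt,iqs,iqt,ist,jmq,jmt,jqs,jqt] rk=8  ker:mqt,qst
b_1=(14−5)−8=1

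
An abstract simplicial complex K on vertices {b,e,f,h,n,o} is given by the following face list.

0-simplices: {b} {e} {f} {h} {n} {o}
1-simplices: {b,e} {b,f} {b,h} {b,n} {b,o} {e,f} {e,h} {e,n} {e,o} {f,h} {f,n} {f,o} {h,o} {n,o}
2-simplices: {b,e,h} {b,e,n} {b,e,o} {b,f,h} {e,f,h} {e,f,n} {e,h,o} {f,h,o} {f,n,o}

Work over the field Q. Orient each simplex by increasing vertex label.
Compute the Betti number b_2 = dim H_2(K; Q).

b_2=0

n_0=6 n_1=14 n_2=9  [Q]
∂1: piv[be,bf,bh,bn,bo] rk=5  ker:ef,eh,en,eo,fh,fn,fo,ho,no
∂2: piv[beh,ben,beo,bfh,efh,efn,eho,fho,fno] rk=9
b_2=(9−9)−0=0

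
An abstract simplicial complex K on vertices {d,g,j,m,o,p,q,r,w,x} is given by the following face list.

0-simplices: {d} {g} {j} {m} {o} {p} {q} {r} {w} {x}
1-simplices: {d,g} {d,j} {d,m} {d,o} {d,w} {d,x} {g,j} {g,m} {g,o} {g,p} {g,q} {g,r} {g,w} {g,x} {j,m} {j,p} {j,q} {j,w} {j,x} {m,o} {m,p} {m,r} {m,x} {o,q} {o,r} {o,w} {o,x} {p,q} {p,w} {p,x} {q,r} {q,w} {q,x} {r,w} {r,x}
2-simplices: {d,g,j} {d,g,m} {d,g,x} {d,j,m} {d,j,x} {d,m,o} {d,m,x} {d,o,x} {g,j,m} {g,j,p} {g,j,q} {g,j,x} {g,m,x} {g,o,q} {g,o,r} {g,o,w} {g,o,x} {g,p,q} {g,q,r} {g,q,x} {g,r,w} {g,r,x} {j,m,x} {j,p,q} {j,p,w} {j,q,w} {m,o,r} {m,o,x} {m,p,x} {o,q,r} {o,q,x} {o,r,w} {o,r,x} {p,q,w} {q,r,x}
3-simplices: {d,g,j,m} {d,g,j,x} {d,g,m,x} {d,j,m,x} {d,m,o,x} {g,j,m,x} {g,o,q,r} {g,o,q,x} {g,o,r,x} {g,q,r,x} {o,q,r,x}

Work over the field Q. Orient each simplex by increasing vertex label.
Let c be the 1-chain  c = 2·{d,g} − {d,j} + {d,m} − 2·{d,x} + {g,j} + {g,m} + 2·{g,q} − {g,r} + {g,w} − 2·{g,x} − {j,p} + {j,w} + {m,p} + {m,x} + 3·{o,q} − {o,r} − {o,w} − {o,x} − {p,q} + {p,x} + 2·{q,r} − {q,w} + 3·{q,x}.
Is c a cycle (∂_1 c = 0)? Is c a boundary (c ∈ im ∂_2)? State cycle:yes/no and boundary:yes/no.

n_0=10 n_1=35 n_2=35 n_3=11  [Q]
∂1: piv[dg,dj,dm,do,dw,dx,gp,gq,gr] rk=9  ker:gj,gm,go,gw,gx,jm,jp,jq,jw,jx,mo,mp,mr,mx,oq,or,ow,ox,pq,pw,px,qr,qw,qx,rw,rx
∂2: piv[dgj,dgm,dgx,djm,djx,dmo,dmx,dox,gjp,gjq,goq,gor,gow,gox,gpq,gqr,gqx,grw,grx,jpw,jqw,mor,mpx] rk=23  ker:gjm,gjx,gmx,jmx,jpq,mox,oqr,oqx,orw,orx,pqw,qrx
∂3: piv[dgjm,dgjx,dgmx,djmx,dmox,goqr,goqx,gorx,gqrx] rk=9  ker:gjmx,oqrx
∂1c = 0
c vs im∂2: reduces to 0 ⇒ boundary

cycle:yes boundary:yes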